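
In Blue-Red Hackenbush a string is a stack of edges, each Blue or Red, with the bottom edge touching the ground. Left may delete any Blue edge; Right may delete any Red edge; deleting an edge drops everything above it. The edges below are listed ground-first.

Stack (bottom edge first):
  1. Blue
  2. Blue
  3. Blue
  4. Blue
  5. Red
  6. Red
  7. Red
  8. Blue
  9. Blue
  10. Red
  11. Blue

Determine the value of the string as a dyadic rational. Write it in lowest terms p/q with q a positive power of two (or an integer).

411/128

1 of 11 · B · max L 0 · min R +∞ => 1
2 of 11 · BB · max L 1 · min R +∞ => 2
3 of 11 · BBB · max L 2 · min R +∞ => 3
4 of 11 · BBBB · max L 3 · min R +∞ => 4
5 of 11 · BBBBR · max L 3 · min R 4 => 7/2
6 of 11 · BBBBRR · max L 3 · min R 7/2 => 13/4
7 of 11 · BBBBRRR · max L 3 · min R 13/4 => 25/8
8 of 11 · BBBBRRRB · max L 25/8 · min R 13/4 => 51/16
9 of 11 · BBBBRRRBB · max L 51/16 · min R 13/4 => 103/32
10 of 11 · BBBBRRRBBR · max L 51/16 · min R 103/32 => 205/64
11 of 11 · BBBBRRRBBRB · max L 205/64 · min R 103/32 => 411/128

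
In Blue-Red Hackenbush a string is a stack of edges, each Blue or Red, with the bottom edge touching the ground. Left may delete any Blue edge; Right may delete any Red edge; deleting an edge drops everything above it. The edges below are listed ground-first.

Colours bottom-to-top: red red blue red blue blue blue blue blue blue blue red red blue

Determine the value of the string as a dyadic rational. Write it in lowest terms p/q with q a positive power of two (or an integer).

-6157/4096

Prefix values for red red blue red blue blue blue blue blue blue blue red red blue via {L|R} + simplicity:
r: Left { — }, Right { 0 } -> simplest -1
rr: Left { — }, Right { -1, 0 } -> simplest -2
rrb: Left { -2 }, Right { -1, 0 } -> simplest -3/2
rrbr: Left { -2 }, Right { -3/2, -1, 0 } -> simplest -7/4
rrbrb: Left { -2, -7/4 }, Right { -3/2, -1, 0 } -> simplest -13/8
rrbrbb: Left { -2, -7/4, -13/8 }, Right { -3/2, -1, 0 } -> simplest -25/16
rrbrbbb: Left { -2, -7/4, -13/8, -25/16 }, Right { -3/2, -1, 0 } -> simplest -49/32
rrbrbbbb: Left { -2, -7/4, -13/8, -25/16, -49/32 }, Right { -3/2, -1, 0 } -> simplest -97/64
rrbrbbbbb: Left { -2, -7/4, -13/8, -25/16, -49/32, -97/64 }, Right { -3/2, -1, 0 } -> simplest -193/128
rrbrbbbbbb: Left { -2, -7/4, -13/8, -25/16, -49/32, -97/64, -193/128 }, Right { -3/2, -1, 0 } -> simplest -385/256
rrbrbbbbbbb: Left { -2, -7/4, -13/8, -25/16, -49/32, -97/64, -193/128, -385/256 }, Right { -3/2, -1, 0 } -> simplest -769/512
rrbrbbbbbbbr: Left { -2, -7/4, -13/8, -25/16, -49/32, -97/64, -193/128, -385/256 }, Right { -769/512, -3/2, -1, 0 } -> simplest -1539/1024
rrbrbbbbbbbrr: Left { -2, -7/4, -13/8, -25/16, -49/32, -97/64, -193/128, -385/256 }, Right { -1539/1024, -769/512, -3/2, -1, 0 } -> simplest -3079/2048
rrbrbbbbbbbrrb: Left { -2, -7/4, -13/8, -25/16, -49/32, -97/64, -193/128, -385/256, -3079/2048 }, Right { -1539/1024, -769/512, -3/2, -1, 0 } -> simplest -6157/4096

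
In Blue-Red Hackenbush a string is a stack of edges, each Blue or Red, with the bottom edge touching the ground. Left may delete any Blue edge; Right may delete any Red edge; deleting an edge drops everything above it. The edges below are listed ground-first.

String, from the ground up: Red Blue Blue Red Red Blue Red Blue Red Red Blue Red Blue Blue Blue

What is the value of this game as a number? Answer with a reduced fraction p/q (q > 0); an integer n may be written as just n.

-6865/16384

Recurse on prefixes of the 15-edge string Red Blue Blue Red Red Blue Red Blue Red Red Blue Red Blue Blue Blue:
edge 1 of 15 (Red): { ∅ | 0 } → -1
edge 2 of 15 (Blue): { -1 | 0 } → -1/2
edge 3 of 15 (Blue): { -1; -1/2 | 0 } → -1/4
edge 4 of 15 (Red): { -1; -1/2 | -1/4; 0 } → -3/8
edge 5 of 15 (Red): { -1; -1/2 | -3/8; -1/4; 0 } → -7/16
edge 6 of 15 (Blue): { -1; -1/2; -7/16 | -3/8; -1/4; 0 } → -13/32
edge 7 of 15 (Red): { -1; -1/2; -7/16 | -13/32; -3/8; -1/4; 0 } → -27/64
edge 8 of 15 (Blue): { -1; -1/2; -7/16; -27/64 | -13/32; -3/8; -1/4; 0 } → -53/128
edge 9 of 15 (Red): { -1; -1/2; -7/16; -27/64 | -53/128; -13/32; -3/8; -1/4; 0 } → -107/256
edge 10 of 15 (Red): { -1; -1/2; -7/16; -27/64 | -107/256; -53/128; -13/32; -3/8; -1/4; 0 } → -215/512
edge 11 of 15 (Blue): { -1; -1/2; -7/16; -27/64; -215/512 | -107/256; -53/128; -13/32; -3/8; -1/4; 0 } → -429/1024
edge 12 of 15 (Red): { -1; -1/2; -7/16; -27/64; -215/512 | -429/1024; -107/256; -53/128; -13/32; -3/8; -1/4; 0 } → -859/2048
edge 13 of 15 (Blue): { -1; -1/2; -7/16; -27/64; -215/512; -859/2048 | -429/1024; -107/256; -53/128; -13/32; -3/8; -1/4; 0 } → -1717/4096
edge 14 of 15 (Blue): { -1; -1/2; -7/16; -27/64; -215/512; -859/2048; -1717/4096 | -429/1024; -107/256; -53/128; -13/32; -3/8; -1/4; 0 } → -3433/8192
edge 15 of 15 (Blue): { -1; -1/2; -7/16; -27/64; -215/512; -859/2048; -1717/4096; -3433/8192 | -429/1024; -107/256; -53/128; -13/32; -3/8; -1/4; 0 } → -6865/16384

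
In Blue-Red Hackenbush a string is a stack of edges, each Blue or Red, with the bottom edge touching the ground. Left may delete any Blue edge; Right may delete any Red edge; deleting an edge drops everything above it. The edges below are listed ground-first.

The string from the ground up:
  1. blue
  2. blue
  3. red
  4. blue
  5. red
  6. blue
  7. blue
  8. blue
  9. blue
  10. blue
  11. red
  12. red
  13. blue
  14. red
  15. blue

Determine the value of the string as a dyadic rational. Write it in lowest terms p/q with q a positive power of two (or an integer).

14283/8192

1 of 15 · b · max L 0 · min R +∞ => 1
2 of 15 · bb · max L 1 · min R +∞ => 2
3 of 15 · bbr · max L 1 · min R 2 => 3/2
4 of 15 · bbrb · max L 3/2 · min R 2 => 7/4
5 of 15 · bbrbr · max L 3/2 · min R 7/4 => 13/8
6 of 15 · bbrbrb · max L 13/8 · min R 7/4 => 27/16
7 of 15 · bbrbrbb · max L 27/16 · min R 7/4 => 55/32
8 of 15 · bbrbrbbb · max L 55/32 · min R 7/4 => 111/64
9 of 15 · bbrbrbbbb · max L 111/64 · min R 7/4 => 223/128
10 of 15 · bbrbrbbbbb · max L 223/128 · min R 7/4 => 447/256
11 of 15 · bbrbrbbbbbr · max L 223/128 · min R 447/256 => 893/512
12 of 15 · bbrbrbbbbbrr · max L 223/128 · min R 893/512 => 1785/1024
13 of 15 · bbrbrbbbbbrrb · max L 1785/1024 · min R 893/512 => 3571/2048
14 of 15 · bbrbrbbbbbrrbr · max L 1785/1024 · min R 3571/2048 => 7141/4096
15 of 15 · bbrbrbbbbbrrbrb · max L 7141/4096 · min R 3571/2048 => 14283/8192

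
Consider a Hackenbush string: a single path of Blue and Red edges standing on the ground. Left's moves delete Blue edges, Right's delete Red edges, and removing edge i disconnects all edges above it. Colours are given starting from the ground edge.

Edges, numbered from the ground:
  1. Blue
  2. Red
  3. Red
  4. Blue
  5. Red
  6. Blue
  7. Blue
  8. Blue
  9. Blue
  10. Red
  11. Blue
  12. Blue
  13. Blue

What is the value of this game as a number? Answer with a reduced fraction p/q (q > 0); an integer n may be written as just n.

1519/4096

Prefix values for Blue Red Red Blue Red Blue Blue Blue Blue Red Blue Blue Blue via {L|R} + simplicity:
G(B) = { 0 | (no moves) } -> 1
G(BR) = { 0 | 1 } -> 1/2
G(BRR) = { 0 | 1/2 1 } -> 1/4
G(BRRB) = { 0 1/4 | 1/2 1 } -> 3/8
G(BRRBR) = { 0 1/4 | 3/8 1/2 1 } -> 5/16
G(BRRBRB) = { 0 1/4 5/16 | 3/8 1/2 1 } -> 11/32
G(BRRBRBB) = { 0 1/4 5/16 11/32 | 3/8 1/2 1 } -> 23/64
G(BRRBRBBB) = { 0 1/4 5/16 11/32 23/64 | 3/8 1/2 1 } -> 47/128
G(BRRBRBBBB) = { 0 1/4 5/16 11/32 23/64 47/128 | 3/8 1/2 1 } -> 95/256
G(BRRBRBBBBR) = { 0 1/4 5/16 11/32 23/64 47/128 | 95/256 3/8 1/2 1 } -> 189/512
G(BRRBRBBBBRB) = { 0 1/4 5/16 11/32 23/64 47/128 189/512 | 95/256 3/8 1/2 1 } -> 379/1024
G(BRRBRBBBBRBB) = { 0 1/4 5/16 11/32 23/64 47/128 189/512 379/1024 | 95/256 3/8 1/2 1 } -> 759/2048
G(BRRBRBBBBRBBB) = { 0 1/4 5/16 11/32 23/64 47/128 189/512 379/1024 759/2048 | 95/256 3/8 1/2 1 } -> 1519/4096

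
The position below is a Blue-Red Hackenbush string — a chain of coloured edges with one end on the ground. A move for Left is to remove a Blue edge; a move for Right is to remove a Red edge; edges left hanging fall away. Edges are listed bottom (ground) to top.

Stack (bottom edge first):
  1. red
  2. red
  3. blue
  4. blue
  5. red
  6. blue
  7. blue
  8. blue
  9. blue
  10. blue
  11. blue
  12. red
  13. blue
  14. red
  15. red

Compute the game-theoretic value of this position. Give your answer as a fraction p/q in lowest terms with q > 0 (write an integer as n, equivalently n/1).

Prefix values for red red blue blue red blue blue blue blue blue blue red blue red red via {L|R} + simplicity:
edge 1 of 15 (red): { — | 0 } ⇒ -1
edge 2 of 15 (red): { — | -1; 0 } ⇒ -2
edge 3 of 15 (blue): { -2 | -1; 0 } ⇒ -3/2
edge 4 of 15 (blue): { -2; -3/2 | -1; 0 } ⇒ -5/4
edge 5 of 15 (red): { -2; -3/2 | -5/4; -1; 0 } ⇒ -11/8
edge 6 of 15 (blue): { -2; -3/2; -11/8 | -5/4; -1; 0 } ⇒ -21/16
edge 7 of 15 (blue): { -2; -3/2; -11/8; -21/16 | -5/4; -1; 0 } ⇒ -41/32
edge 8 of 15 (blue): { -2; -3/2; -11/8; -21/16; -41/32 | -5/4; -1; 0 } ⇒ -81/64
edge 9 of 15 (blue): { -2; -3/2; -11/8; -21/16; -41/32; -81/64 | -5/4; -1; 0 } ⇒ -161/128
edge 10 of 15 (blue): { -2; -3/2; -11/8; -21/16; -41/32; -81/64; -161/128 | -5/4; -1; 0 } ⇒ -321/256
edge 11 of 15 (blue): { -2; -3/2; -11/8; -21/16; -41/32; -81/64; -161/128; -321/256 | -5/4; -1; 0 } ⇒ -641/512
edge 12 of 15 (red): { -2; -3/2; -11/8; -21/16; -41/32; -81/64; -161/128; -321/256 | -641/512; -5/4; -1; 0 } ⇒ -1283/1024
edge 13 of 15 (blue): { -2; -3/2; -11/8; -21/16; -41/32; -81/64; -161/128; -321/256; -1283/1024 | -641/512; -5/4; -1; 0 } ⇒ -2565/2048
edge 14 of 15 (red): { -2; -3/2; -11/8; -21/16; -41/32; -81/64; -161/128; -321/256; -1283/1024 | -2565/2048; -641/512; -5/4; -1; 0 } ⇒ -5131/4096
edge 15 of 15 (red): { -2; -3/2; -11/8; -21/16; -41/32; -81/64; -161/128; -321/256; -1283/1024 | -5131/4096; -2565/2048; -641/512; -5/4; -1; 0 } ⇒ -10263/8192

-10263/8192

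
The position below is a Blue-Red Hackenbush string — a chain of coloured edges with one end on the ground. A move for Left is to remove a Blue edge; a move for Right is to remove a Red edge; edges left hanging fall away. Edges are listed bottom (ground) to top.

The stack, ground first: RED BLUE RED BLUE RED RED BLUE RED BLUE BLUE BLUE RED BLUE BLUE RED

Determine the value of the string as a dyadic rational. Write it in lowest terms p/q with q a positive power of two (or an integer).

step 1: add RED to get R; options L={ — } R={ 0 } -> -1
step 2: add BLUE to get RB; options L={ -1 } R={ 0 } -> -1/2
step 3: add RED to get RBR; options L={ -1 } R={ -1/2; 0 } -> -3/4
step 4: add BLUE to get RBRB; options L={ -1; -3/4 } R={ -1/2; 0 } -> -5/8
step 5: add RED to get RBRBR; options L={ -1; -3/4 } R={ -5/8; -1/2; 0 } -> -11/16
step 6: add RED to get RBRBRR; options L={ -1; -3/4 } R={ -11/16; -5/8; -1/2; 0 } -> -23/32
step 7: add BLUE to get RBRBRRB; options L={ -1; -3/4; -23/32 } R={ -11/16; -5/8; -1/2; 0 } -> -45/64
step 8: add RED to get RBRBRRBR; options L={ -1; -3/4; -23/32 } R={ -45/64; -11/16; -5/8; -1/2; 0 } -> -91/128
step 9: add BLUE to get RBRBRRBRB; options L={ -1; -3/4; -23/32; -91/128 } R={ -45/64; -11/16; -5/8; -1/2; 0 } -> -181/256
step 10: add BLUE to get RBRBRRBRBB; options L={ -1; -3/4; -23/32; -91/128; -181/256 } R={ -45/64; -11/16; -5/8; -1/2; 0 } -> -361/512
step 11: add BLUE to get RBRBRRBRBBB; options L={ -1; -3/4; -23/32; -91/128; -181/256; -361/512 } R={ -45/64; -11/16; -5/8; -1/2; 0 } -> -721/1024
step 12: add RED to get RBRBRRBRBBBR; options L={ -1; -3/4; -23/32; -91/128; -181/256; -361/512 } R={ -721/1024; -45/64; -11/16; -5/8; -1/2; 0 } -> -1443/2048
step 13: add BLUE to get RBRBRRBRBBBRB; options L={ -1; -3/4; -23/32; -91/128; -181/256; -361/512; -1443/2048 } R={ -721/1024; -45/64; -11/16; -5/8; -1/2; 0 } -> -2885/4096
step 14: add BLUE to get RBRBRRBRBBBRBB; options L={ -1; -3/4; -23/32; -91/128; -181/256; -361/512; -1443/2048; -2885/4096 } R={ -721/1024; -45/64; -11/16; -5/8; -1/2; 0 } -> -5769/8192
step 15: add RED to get RBRBRRBRBBBRBBR; options L={ -1; -3/4; -23/32; -91/128; -181/256; -361/512; -1443/2048; -2885/4096 } R={ -5769/8192; -721/1024; -45/64; -11/16; -5/8; -1/2; 0 } -> -11539/16384

-11539/16384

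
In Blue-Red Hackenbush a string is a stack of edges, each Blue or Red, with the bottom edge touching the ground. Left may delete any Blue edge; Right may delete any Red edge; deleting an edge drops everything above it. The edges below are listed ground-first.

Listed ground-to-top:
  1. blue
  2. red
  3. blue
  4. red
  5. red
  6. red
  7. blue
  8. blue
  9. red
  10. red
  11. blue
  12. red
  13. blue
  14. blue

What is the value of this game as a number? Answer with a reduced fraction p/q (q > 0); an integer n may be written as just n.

b: Left { 0 }, Right { ∅ } ⇒ simplest 1
br: Left { 0 }, Right { 1 } ⇒ simplest 1/2
brb: Left { 0 1/2 }, Right { 1 } ⇒ simplest 3/4
brbr: Left { 0 1/2 }, Right { 3/4 1 } ⇒ simplest 5/8
brbrr: Left { 0 1/2 }, Right { 5/8 3/4 1 } ⇒ simplest 9/16
brbrrr: Left { 0 1/2 }, Right { 9/16 5/8 3/4 1 } ⇒ simplest 17/32
brbrrrb: Left { 0 1/2 17/32 }, Right { 9/16 5/8 3/4 1 } ⇒ simplest 35/64
brbrrrbb: Left { 0 1/2 17/32 35/64 }, Right { 9/16 5/8 3/4 1 } ⇒ simplest 71/128
brbrrrbbr: Left { 0 1/2 17/32 35/64 }, Right { 71/128 9/16 5/8 3/4 1 } ⇒ simplest 141/256
brbrrrbbrr: Left { 0 1/2 17/32 35/64 }, Right { 141/256 71/128 9/16 5/8 3/4 1 } ⇒ simplest 281/512
brbrrrbbrrb: Left { 0 1/2 17/32 35/64 281/512 }, Right { 141/256 71/128 9/16 5/8 3/4 1 } ⇒ simplest 563/1024
brbrrrbbrrbr: Left { 0 1/2 17/32 35/64 281/512 }, Right { 563/1024 141/256 71/128 9/16 5/8 3/4 1 } ⇒ simplest 1125/2048
brbrrrbbrrbrb: Left { 0 1/2 17/32 35/64 281/512 1125/2048 }, Right { 563/1024 141/256 71/128 9/16 5/8 3/4 1 } ⇒ simplest 2251/4096
brbrrrbbrrbrbb: Left { 0 1/2 17/32 35/64 281/512 1125/2048 2251/4096 }, Right { 563/1024 141/256 71/128 9/16 5/8 3/4 1 } ⇒ simplest 4503/8192

4503/8192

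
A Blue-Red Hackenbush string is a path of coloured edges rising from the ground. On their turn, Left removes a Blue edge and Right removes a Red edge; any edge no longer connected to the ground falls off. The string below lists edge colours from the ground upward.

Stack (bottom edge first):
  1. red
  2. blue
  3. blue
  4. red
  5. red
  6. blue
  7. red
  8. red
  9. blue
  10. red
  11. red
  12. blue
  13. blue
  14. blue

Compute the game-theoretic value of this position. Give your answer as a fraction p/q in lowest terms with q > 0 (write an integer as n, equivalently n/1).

g_1 [r]  L=[(no moves)]  R=[0]  — -1
g_2 [rb]  L=[-1]  R=[0]  — -1/2
g_3 [rbb]  L=[-1; -1/2]  R=[0]  — -1/4
g_4 [rbbr]  L=[-1; -1/2]  R=[-1/4; 0]  — -3/8
g_5 [rbbrr]  L=[-1; -1/2]  R=[-3/8; -1/4; 0]  — -7/16
g_6 [rbbrrb]  L=[-1; -1/2; -7/16]  R=[-3/8; -1/4; 0]  — -13/32
g_7 [rbbrrbr]  L=[-1; -1/2; -7/16]  R=[-13/32; -3/8; -1/4; 0]  — -27/64
g_8 [rbbrrbrr]  L=[-1; -1/2; -7/16]  R=[-27/64; -13/32; -3/8; -1/4; 0]  — -55/128
g_9 [rbbrrbrrb]  L=[-1; -1/2; -7/16; -55/128]  R=[-27/64; -13/32; -3/8; -1/4; 0]  — -109/256
g_10 [rbbrrbrrbr]  L=[-1; -1/2; -7/16; -55/128]  R=[-109/256; -27/64; -13/32; -3/8; -1/4; 0]  — -219/512
g_11 [rbbrrbrrbrr]  L=[-1; -1/2; -7/16; -55/128]  R=[-219/512; -109/256; -27/64; -13/32; -3/8; -1/4; 0]  — -439/1024
g_12 [rbbrrbrrbrrb]  L=[-1; -1/2; -7/16; -55/128; -439/1024]  R=[-219/512; -109/256; -27/64; -13/32; -3/8; -1/4; 0]  — -877/2048
g_13 [rbbrrbrrbrrbb]  L=[-1; -1/2; -7/16; -55/128; -439/1024; -877/2048]  R=[-219/512; -109/256; -27/64; -13/32; -3/8; -1/4; 0]  — -1753/4096
g_14 [rbbrrbrrbrrbbb]  L=[-1; -1/2; -7/16; -55/128; -439/1024; -877/2048; -1753/4096]  R=[-219/512; -109/256; -27/64; -13/32; -3/8; -1/4; 0]  — -3505/8192

-3505/8192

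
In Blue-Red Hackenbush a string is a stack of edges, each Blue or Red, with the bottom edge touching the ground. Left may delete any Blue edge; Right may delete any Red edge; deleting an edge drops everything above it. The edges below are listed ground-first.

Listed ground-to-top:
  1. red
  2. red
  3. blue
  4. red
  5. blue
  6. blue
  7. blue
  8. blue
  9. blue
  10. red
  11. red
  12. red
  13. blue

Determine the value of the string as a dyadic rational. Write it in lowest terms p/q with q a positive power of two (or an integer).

-3101/2048

r: Left { · }, Right { 0 } — simplest -1
rr: Left { · }, Right { -1,0 } — simplest -2
rrb: Left { -2 }, Right { -1,0 } — simplest -3/2
rrbr: Left { -2 }, Right { -3/2,-1,0 } — simplest -7/4
rrbrb: Left { -2,-7/4 }, Right { -3/2,-1,0 } — simplest -13/8
rrbrbb: Left { -2,-7/4,-13/8 }, Right { -3/2,-1,0 } — simplest -25/16
rrbrbbb: Left { -2,-7/4,-13/8,-25/16 }, Right { -3/2,-1,0 } — simplest -49/32
rrbrbbbb: Left { -2,-7/4,-13/8,-25/16,-49/32 }, Right { -3/2,-1,0 } — simplest -97/64
rrbrbbbbb: Left { -2,-7/4,-13/8,-25/16,-49/32,-97/64 }, Right { -3/2,-1,0 } — simplest -193/128
rrbrbbbbbr: Left { -2,-7/4,-13/8,-25/16,-49/32,-97/64 }, Right { -193/128,-3/2,-1,0 } — simplest -387/256
rrbrbbbbbrr: Left { -2,-7/4,-13/8,-25/16,-49/32,-97/64 }, Right { -387/256,-193/128,-3/2,-1,0 } — simplest -775/512
rrbrbbbbbrrr: Left { -2,-7/4,-13/8,-25/16,-49/32,-97/64 }, Right { -775/512,-387/256,-193/128,-3/2,-1,0 } — simplest -1551/1024
rrbrbbbbbrrrb: Left { -2,-7/4,-13/8,-25/16,-49/32,-97/64,-1551/1024 }, Right { -775/512,-387/256,-193/128,-3/2,-1,0 } — simplest -3101/2048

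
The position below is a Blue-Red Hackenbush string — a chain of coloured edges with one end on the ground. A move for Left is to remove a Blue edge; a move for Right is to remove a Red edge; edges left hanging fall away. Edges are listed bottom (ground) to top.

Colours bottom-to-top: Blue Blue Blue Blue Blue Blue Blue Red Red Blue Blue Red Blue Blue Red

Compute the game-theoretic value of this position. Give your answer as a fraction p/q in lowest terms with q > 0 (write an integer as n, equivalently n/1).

Recurse on prefixes of the 15-edge string Blue Blue Blue Blue Blue Blue Blue Red Red Blue Blue Red Blue Blue Red:
value(B) = { 0 | ∅ } -> 1
value(BB) = { 0,1 | ∅ } -> 2
value(BBB) = { 0,1,2 | ∅ } -> 3
value(BBBB) = { 0,1,2,3 | ∅ } -> 4
value(BBBBB) = { 0,1,2,3,4 | ∅ } -> 5
value(BBBBBB) = { 0,1,2,3,4,5 | ∅ } -> 6
value(BBBBBBB) = { 0,1,2,3,4,5,6 | ∅ } -> 7
value(BBBBBBBR) = { 0,1,2,3,4,5,6 | 7 } -> 13/2
value(BBBBBBBRR) = { 0,1,2,3,4,5,6 | 13/2,7 } -> 25/4
value(BBBBBBBRRB) = { 0,1,2,3,4,5,6,25/4 | 13/2,7 } -> 51/8
value(BBBBBBBRRBB) = { 0,1,2,3,4,5,6,25/4,51/8 | 13/2,7 } -> 103/16
value(BBBBBBBRRBBR) = { 0,1,2,3,4,5,6,25/4,51/8 | 103/16,13/2,7 } -> 205/32
value(BBBBBBBRRBBRB) = { 0,1,2,3,4,5,6,25/4,51/8,205/32 | 103/16,13/2,7 } -> 411/64
value(BBBBBBBRRBBRBB) = { 0,1,2,3,4,5,6,25/4,51/8,205/32,411/64 | 103/16,13/2,7 } -> 823/128
value(BBBBBBBRRBBRBBR) = { 0,1,2,3,4,5,6,25/4,51/8,205/32,411/64 | 823/128,103/16,13/2,7 } -> 1645/256

1645/256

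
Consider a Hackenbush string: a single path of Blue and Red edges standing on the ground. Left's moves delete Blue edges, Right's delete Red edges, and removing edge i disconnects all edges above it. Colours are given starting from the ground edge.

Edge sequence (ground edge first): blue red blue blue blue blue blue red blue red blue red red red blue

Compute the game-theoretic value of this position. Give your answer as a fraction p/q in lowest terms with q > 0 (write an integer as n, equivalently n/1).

16035/16384

edge 1 of 15 (blue): { 0 | (no moves) } => 1
edge 2 of 15 (red): { 0 | 1 } => 1/2
edge 3 of 15 (blue): { 0, 1/2 | 1 } => 3/4
edge 4 of 15 (blue): { 0, 1/2, 3/4 | 1 } => 7/8
edge 5 of 15 (blue): { 0, 1/2, 3/4, 7/8 | 1 } => 15/16
edge 6 of 15 (blue): { 0, 1/2, 3/4, 7/8, 15/16 | 1 } => 31/32
edge 7 of 15 (blue): { 0, 1/2, 3/4, 7/8, 15/16, 31/32 | 1 } => 63/64
edge 8 of 15 (red): { 0, 1/2, 3/4, 7/8, 15/16, 31/32 | 63/64, 1 } => 125/128
edge 9 of 15 (blue): { 0, 1/2, 3/4, 7/8, 15/16, 31/32, 125/128 | 63/64, 1 } => 251/256
edge 10 of 15 (red): { 0, 1/2, 3/4, 7/8, 15/16, 31/32, 125/128 | 251/256, 63/64, 1 } => 501/512
edge 11 of 15 (blue): { 0, 1/2, 3/4, 7/8, 15/16, 31/32, 125/128, 501/512 | 251/256, 63/64, 1 } => 1003/1024
edge 12 of 15 (red): { 0, 1/2, 3/4, 7/8, 15/16, 31/32, 125/128, 501/512 | 1003/1024, 251/256, 63/64, 1 } => 2005/2048
edge 13 of 15 (red): { 0, 1/2, 3/4, 7/8, 15/16, 31/32, 125/128, 501/512 | 2005/2048, 1003/1024, 251/256, 63/64, 1 } => 4009/4096
edge 14 of 15 (red): { 0, 1/2, 3/4, 7/8, 15/16, 31/32, 125/128, 501/512 | 4009/4096, 2005/2048, 1003/1024, 251/256, 63/64, 1 } => 8017/8192
edge 15 of 15 (blue): { 0, 1/2, 3/4, 7/8, 15/16, 31/32, 125/128, 501/512, 8017/8192 | 4009/4096, 2005/2048, 1003/1024, 251/256, 63/64, 1 } => 16035/16384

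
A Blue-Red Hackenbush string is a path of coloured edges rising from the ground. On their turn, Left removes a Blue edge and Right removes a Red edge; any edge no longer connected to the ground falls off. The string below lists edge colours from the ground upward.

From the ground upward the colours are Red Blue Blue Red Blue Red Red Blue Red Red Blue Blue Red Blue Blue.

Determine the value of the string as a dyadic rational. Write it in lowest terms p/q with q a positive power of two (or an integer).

-5833/16384

step 1: add Red to get R; options L={ — } R={ 0 } so -1
step 2: add Blue to get RB; options L={ -1 } R={ 0 } so -1/2
step 3: add Blue to get RBB; options L={ -1 -1/2 } R={ 0 } so -1/4
step 4: add Red to get RBBR; options L={ -1 -1/2 } R={ -1/4 0 } so -3/8
step 5: add Blue to get RBBRB; options L={ -1 -1/2 -3/8 } R={ -1/4 0 } so -5/16
step 6: add Red to get RBBRBR; options L={ -1 -1/2 -3/8 } R={ -5/16 -1/4 0 } so -11/32
step 7: add Red to get RBBRBRR; options L={ -1 -1/2 -3/8 } R={ -11/32 -5/16 -1/4 0 } so -23/64
step 8: add Blue to get RBBRBRRB; options L={ -1 -1/2 -3/8 -23/64 } R={ -11/32 -5/16 -1/4 0 } so -45/128
step 9: add Red to get RBBRBRRBR; options L={ -1 -1/2 -3/8 -23/64 } R={ -45/128 -11/32 -5/16 -1/4 0 } so -91/256
step 10: add Red to get RBBRBRRBRR; options L={ -1 -1/2 -3/8 -23/64 } R={ -91/256 -45/128 -11/32 -5/16 -1/4 0 } so -183/512
step 11: add Blue to get RBBRBRRBRRB; options L={ -1 -1/2 -3/8 -23/64 -183/512 } R={ -91/256 -45/128 -11/32 -5/16 -1/4 0 } so -365/1024
step 12: add Blue to get RBBRBRRBRRBB; options L={ -1 -1/2 -3/8 -23/64 -183/512 -365/1024 } R={ -91/256 -45/128 -11/32 -5/16 -1/4 0 } so -729/2048
step 13: add Red to get RBBRBRRBRRBBR; options L={ -1 -1/2 -3/8 -23/64 -183/512 -365/1024 } R={ -729/2048 -91/256 -45/128 -11/32 -5/16 -1/4 0 } so -1459/4096
step 14: add Blue to get RBBRBRRBRRBBRB; options L={ -1 -1/2 -3/8 -23/64 -183/512 -365/1024 -1459/4096 } R={ -729/2048 -91/256 -45/128 -11/32 -5/16 -1/4 0 } so -2917/8192
step 15: add Blue to get RBBRBRRBRRBBRBB; options L={ -1 -1/2 -3/8 -23/64 -183/512 -365/1024 -1459/4096 -2917/8192 } R={ -729/2048 -91/256 -45/128 -11/32 -5/16 -1/4 0 } so -5833/16384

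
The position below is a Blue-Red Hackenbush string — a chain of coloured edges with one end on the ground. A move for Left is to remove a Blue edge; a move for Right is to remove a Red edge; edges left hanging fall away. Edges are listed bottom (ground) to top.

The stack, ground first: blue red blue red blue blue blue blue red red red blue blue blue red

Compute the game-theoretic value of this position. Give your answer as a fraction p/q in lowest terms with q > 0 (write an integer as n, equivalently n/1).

12061/16384

b: Left { 0 }, Right { ∅ } — simplest 1
br: Left { 0 }, Right { 1 } — simplest 1/2
brb: Left { 0 1/2 }, Right { 1 } — simplest 3/4
brbr: Left { 0 1/2 }, Right { 3/4 1 } — simplest 5/8
brbrb: Left { 0 1/2 5/8 }, Right { 3/4 1 } — simplest 11/16
brbrbb: Left { 0 1/2 5/8 11/16 }, Right { 3/4 1 } — simplest 23/32
brbrbbb: Left { 0 1/2 5/8 11/16 23/32 }, Right { 3/4 1 } — simplest 47/64
brbrbbbb: Left { 0 1/2 5/8 11/16 23/32 47/64 }, Right { 3/4 1 } — simplest 95/128
brbrbbbbr: Left { 0 1/2 5/8 11/16 23/32 47/64 }, Right { 95/128 3/4 1 } — simplest 189/256
brbrbbbbrr: Left { 0 1/2 5/8 11/16 23/32 47/64 }, Right { 189/256 95/128 3/4 1 } — simplest 377/512
brbrbbbbrrr: Left { 0 1/2 5/8 11/16 23/32 47/64 }, Right { 377/512 189/256 95/128 3/4 1 } — simplest 753/1024
brbrbbbbrrrb: Left { 0 1/2 5/8 11/16 23/32 47/64 753/1024 }, Right { 377/512 189/256 95/128 3/4 1 } — simplest 1507/2048
brbrbbbbrrrbb: Left { 0 1/2 5/8 11/16 23/32 47/64 753/1024 1507/2048 }, Right { 377/512 189/256 95/128 3/4 1 } — simplest 3015/4096
brbrbbbbrrrbbb: Left { 0 1/2 5/8 11/16 23/32 47/64 753/1024 1507/2048 3015/4096 }, Right { 377/512 189/256 95/128 3/4 1 } — simplest 6031/8192
brbrbbbbrrrbbbr: Left { 0 1/2 5/8 11/16 23/32 47/64 753/1024 1507/2048 3015/4096 }, Right { 6031/8192 377/512 189/256 95/128 3/4 1 } — simplest 12061/16384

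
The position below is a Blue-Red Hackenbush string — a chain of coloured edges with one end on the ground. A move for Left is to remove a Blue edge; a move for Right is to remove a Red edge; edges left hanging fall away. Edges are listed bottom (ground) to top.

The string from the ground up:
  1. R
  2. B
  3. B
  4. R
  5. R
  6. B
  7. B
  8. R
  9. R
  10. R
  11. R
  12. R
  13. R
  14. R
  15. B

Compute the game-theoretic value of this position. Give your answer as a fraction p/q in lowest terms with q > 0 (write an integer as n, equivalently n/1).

val(R) = {  | 0 } => -1
val(RB) = { -1 | 0 } => -1/2
val(RBB) = { -1; -1/2 | 0 } => -1/4
val(RBBR) = { -1; -1/2 | -1/4; 0 } => -3/8
val(RBBRR) = { -1; -1/2 | -3/8; -1/4; 0 } => -7/16
val(RBBRRB) = { -1; -1/2; -7/16 | -3/8; -1/4; 0 } => -13/32
val(RBBRRBB) = { -1; -1/2; -7/16; -13/32 | -3/8; -1/4; 0 } => -25/64
val(RBBRRBBR) = { -1; -1/2; -7/16; -13/32 | -25/64; -3/8; -1/4; 0 } => -51/128
val(RBBRRBBRR) = { -1; -1/2; -7/16; -13/32 | -51/128; -25/64; -3/8; -1/4; 0 } => -103/256
val(RBBRRBBRRR) = { -1; -1/2; -7/16; -13/32 | -103/256; -51/128; -25/64; -3/8; -1/4; 0 } => -207/512
val(RBBRRBBRRRR) = { -1; -1/2; -7/16; -13/32 | -207/512; -103/256; -51/128; -25/64; -3/8; -1/4; 0 } => -415/1024
val(RBBRRBBRRRRR) = { -1; -1/2; -7/16; -13/32 | -415/1024; -207/512; -103/256; -51/128; -25/64; -3/8; -1/4; 0 } => -831/2048
val(RBBRRBBRRRRRR) = { -1; -1/2; -7/16; -13/32 | -831/2048; -415/1024; -207/512; -103/256; -51/128; -25/64; -3/8; -1/4; 0 } => -1663/4096
val(RBBRRBBRRRRRRR) = { -1; -1/2; -7/16; -13/32 | -1663/4096; -831/2048; -415/1024; -207/512; -103/256; -51/128; -25/64; -3/8; -1/4; 0 } => -3327/8192
val(RBBRRBBRRRRRRRB) = { -1; -1/2; -7/16; -13/32; -3327/8192 | -1663/4096; -831/2048; -415/1024; -207/512; -103/256; -51/128; -25/64; -3/8; -1/4; 0 } => -6653/16384

-6653/16384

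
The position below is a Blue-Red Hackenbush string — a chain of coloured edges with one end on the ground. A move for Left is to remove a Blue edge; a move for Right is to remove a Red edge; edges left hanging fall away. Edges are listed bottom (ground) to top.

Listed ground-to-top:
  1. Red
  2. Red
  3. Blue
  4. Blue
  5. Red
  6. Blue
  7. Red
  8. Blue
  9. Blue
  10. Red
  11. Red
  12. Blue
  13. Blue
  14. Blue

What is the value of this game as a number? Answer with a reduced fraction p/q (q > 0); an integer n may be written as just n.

-5425/4096

edge 1 of 14 (Red): { (no moves) | 0 } -> -1
edge 2 of 14 (Red): { (no moves) | -1,0 } -> -2
edge 3 of 14 (Blue): { -2 | -1,0 } -> -3/2
edge 4 of 14 (Blue): { -2,-3/2 | -1,0 } -> -5/4
edge 5 of 14 (Red): { -2,-3/2 | -5/4,-1,0 } -> -11/8
edge 6 of 14 (Blue): { -2,-3/2,-11/8 | -5/4,-1,0 } -> -21/16
edge 7 of 14 (Red): { -2,-3/2,-11/8 | -21/16,-5/4,-1,0 } -> -43/32
edge 8 of 14 (Blue): { -2,-3/2,-11/8,-43/32 | -21/16,-5/4,-1,0 } -> -85/64
edge 9 of 14 (Blue): { -2,-3/2,-11/8,-43/32,-85/64 | -21/16,-5/4,-1,0 } -> -169/128
edge 10 of 14 (Red): { -2,-3/2,-11/8,-43/32,-85/64 | -169/128,-21/16,-5/4,-1,0 } -> -339/256
edge 11 of 14 (Red): { -2,-3/2,-11/8,-43/32,-85/64 | -339/256,-169/128,-21/16,-5/4,-1,0 } -> -679/512
edge 12 of 14 (Blue): { -2,-3/2,-11/8,-43/32,-85/64,-679/512 | -339/256,-169/128,-21/16,-5/4,-1,0 } -> -1357/1024
edge 13 of 14 (Blue): { -2,-3/2,-11/8,-43/32,-85/64,-679/512,-1357/1024 | -339/256,-169/128,-21/16,-5/4,-1,0 } -> -2713/2048
edge 14 of 14 (Blue): { -2,-3/2,-11/8,-43/32,-85/64,-679/512,-1357/1024,-2713/2048 | -339/256,-169/128,-21/16,-5/4,-1,0 } -> -5425/4096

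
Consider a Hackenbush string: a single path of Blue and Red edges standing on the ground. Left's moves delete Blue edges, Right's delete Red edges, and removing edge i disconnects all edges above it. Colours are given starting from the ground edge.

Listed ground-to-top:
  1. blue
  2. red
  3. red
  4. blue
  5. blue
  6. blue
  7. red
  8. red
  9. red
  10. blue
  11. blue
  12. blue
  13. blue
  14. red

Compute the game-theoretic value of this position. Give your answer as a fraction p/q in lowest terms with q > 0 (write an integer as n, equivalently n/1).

3645/8192

b: Left { 0 }, Right {  } — simplest 1
br: Left { 0 }, Right { 1 } — simplest 1/2
brr: Left { 0 }, Right { 1/2 1 } — simplest 1/4
brrb: Left { 0 1/4 }, Right { 1/2 1 } — simplest 3/8
brrbb: Left { 0 1/4 3/8 }, Right { 1/2 1 } — simplest 7/16
brrbbb: Left { 0 1/4 3/8 7/16 }, Right { 1/2 1 } — simplest 15/32
brrbbbr: Left { 0 1/4 3/8 7/16 }, Right { 15/32 1/2 1 } — simplest 29/64
brrbbbrr: Left { 0 1/4 3/8 7/16 }, Right { 29/64 15/32 1/2 1 } — simplest 57/128
brrbbbrrr: Left { 0 1/4 3/8 7/16 }, Right { 57/128 29/64 15/32 1/2 1 } — simplest 113/256
brrbbbrrrb: Left { 0 1/4 3/8 7/16 113/256 }, Right { 57/128 29/64 15/32 1/2 1 } — simplest 227/512
brrbbbrrrbb: Left { 0 1/4 3/8 7/16 113/256 227/512 }, Right { 57/128 29/64 15/32 1/2 1 } — simplest 455/1024
brrbbbrrrbbb: Left { 0 1/4 3/8 7/16 113/256 227/512 455/1024 }, Right { 57/128 29/64 15/32 1/2 1 } — simplest 911/2048
brrbbbrrrbbbb: Left { 0 1/4 3/8 7/16 113/256 227/512 455/1024 911/2048 }, Right { 57/128 29/64 15/32 1/2 1 } — simplest 1823/4096
brrbbbrrrbbbbr: Left { 0 1/4 3/8 7/16 113/256 227/512 455/1024 911/2048 }, Right { 1823/4096 57/128 29/64 15/32 1/2 1 } — simplest 3645/8192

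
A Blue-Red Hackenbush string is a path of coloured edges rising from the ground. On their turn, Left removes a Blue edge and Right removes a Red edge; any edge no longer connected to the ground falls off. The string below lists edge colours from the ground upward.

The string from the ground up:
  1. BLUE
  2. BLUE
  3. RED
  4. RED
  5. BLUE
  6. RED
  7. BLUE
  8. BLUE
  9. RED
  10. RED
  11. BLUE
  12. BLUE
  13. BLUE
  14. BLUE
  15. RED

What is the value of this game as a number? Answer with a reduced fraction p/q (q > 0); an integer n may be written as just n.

11069/8192

Prefix values for BLUE BLUE RED RED BLUE RED BLUE BLUE RED RED BLUE BLUE BLUE BLUE RED via {L|R} + simplicity:
g(B) = { 0 | — } gives 1
g(BB) = { 0,1 | — } gives 2
g(BBR) = { 0,1 | 2 } gives 3/2
g(BBRR) = { 0,1 | 3/2,2 } gives 5/4
g(BBRRB) = { 0,1,5/4 | 3/2,2 } gives 11/8
g(BBRRBR) = { 0,1,5/4 | 11/8,3/2,2 } gives 21/16
g(BBRRBRB) = { 0,1,5/4,21/16 | 11/8,3/2,2 } gives 43/32
g(BBRRBRBB) = { 0,1,5/4,21/16,43/32 | 11/8,3/2,2 } gives 87/64
g(BBRRBRBBR) = { 0,1,5/4,21/16,43/32 | 87/64,11/8,3/2,2 } gives 173/128
g(BBRRBRBBRR) = { 0,1,5/4,21/16,43/32 | 173/128,87/64,11/8,3/2,2 } gives 345/256
g(BBRRBRBBRRB) = { 0,1,5/4,21/16,43/32,345/256 | 173/128,87/64,11/8,3/2,2 } gives 691/512
g(BBRRBRBBRRBB) = { 0,1,5/4,21/16,43/32,345/256,691/512 | 173/128,87/64,11/8,3/2,2 } gives 1383/1024
g(BBRRBRBBRRBBB) = { 0,1,5/4,21/16,43/32,345/256,691/512,1383/1024 | 173/128,87/64,11/8,3/2,2 } gives 2767/2048
g(BBRRBRBBRRBBBB) = { 0,1,5/4,21/16,43/32,345/256,691/512,1383/1024,2767/2048 | 173/128,87/64,11/8,3/2,2 } gives 5535/4096
g(BBRRBRBBRRBBBBR) = { 0,1,5/4,21/16,43/32,345/256,691/512,1383/1024,2767/2048 | 5535/4096,173/128,87/64,11/8,3/2,2 } gives 11069/8192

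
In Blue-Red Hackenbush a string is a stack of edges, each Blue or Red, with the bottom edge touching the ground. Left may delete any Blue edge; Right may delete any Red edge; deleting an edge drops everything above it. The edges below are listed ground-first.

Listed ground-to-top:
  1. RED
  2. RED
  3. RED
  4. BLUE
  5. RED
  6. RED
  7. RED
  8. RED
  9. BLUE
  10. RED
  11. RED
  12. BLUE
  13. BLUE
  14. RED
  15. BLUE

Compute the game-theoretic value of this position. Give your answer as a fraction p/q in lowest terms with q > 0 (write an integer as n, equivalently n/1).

Recurse on prefixes of the 15-edge string RED RED RED BLUE RED RED RED RED BLUE RED RED BLUE BLUE RED BLUE:
R: Left { · }, Right { 0 } => simplest -1
RR: Left { · }, Right { -1, 0 } => simplest -2
RRR: Left { · }, Right { -2, -1, 0 } => simplest -3
RRRB: Left { -3 }, Right { -2, -1, 0 } => simplest -5/2
RRRBR: Left { -3 }, Right { -5/2, -2, -1, 0 } => simplest -11/4
RRRBRR: Left { -3 }, Right { -11/4, -5/2, -2, -1, 0 } => simplest -23/8
RRRBRRR: Left { -3 }, Right { -23/8, -11/4, -5/2, -2, -1, 0 } => simplest -47/16
RRRBRRRR: Left { -3 }, Right { -47/16, -23/8, -11/4, -5/2, -2, -1, 0 } => simplest -95/32
RRRBRRRRB: Left { -3, -95/32 }, Right { -47/16, -23/8, -11/4, -5/2, -2, -1, 0 } => simplest -189/64
RRRBRRRRBR: Left { -3, -95/32 }, Right { -189/64, -47/16, -23/8, -11/4, -5/2, -2, -1, 0 } => simplest -379/128
RRRBRRRRBRR: Left { -3, -95/32 }, Right { -379/128, -189/64, -47/16, -23/8, -11/4, -5/2, -2, -1, 0 } => simplest -759/256
RRRBRRRRBRRB: Left { -3, -95/32, -759/256 }, Right { -379/128, -189/64, -47/16, -23/8, -11/4, -5/2, -2, -1, 0 } => simplest -1517/512
RRRBRRRRBRRBB: Left { -3, -95/32, -759/256, -1517/512 }, Right { -379/128, -189/64, -47/16, -23/8, -11/4, -5/2, -2, -1, 0 } => simplest -3033/1024
RRRBRRRRBRRBBR: Left { -3, -95/32, -759/256, -1517/512 }, Right { -3033/1024, -379/128, -189/64, -47/16, -23/8, -11/4, -5/2, -2, -1, 0 } => simplest -6067/2048
RRRBRRRRBRRBBRB: Left { -3, -95/32, -759/256, -1517/512, -6067/2048 }, Right { -3033/1024, -379/128, -189/64, -47/16, -23/8, -11/4, -5/2, -2, -1, 0 } => simplest -12133/4096

-12133/4096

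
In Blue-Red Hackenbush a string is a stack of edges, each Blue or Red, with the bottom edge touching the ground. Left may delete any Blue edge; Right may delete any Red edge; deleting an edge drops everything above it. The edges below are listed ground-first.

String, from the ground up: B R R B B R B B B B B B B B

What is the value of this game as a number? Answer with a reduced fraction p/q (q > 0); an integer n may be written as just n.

3583/8192

Prefix values for B R R B B R B B B B B B B B via {L|R} + simplicity:
1 of 14 · B · max L 0 · min R +∞ = 1
2 of 14 · BR · max L 0 · min R 1 = 1/2
3 of 14 · BRR · max L 0 · min R 1/2 = 1/4
4 of 14 · BRRB · max L 1/4 · min R 1/2 = 3/8
5 of 14 · BRRBB · max L 3/8 · min R 1/2 = 7/16
6 of 14 · BRRBBR · max L 3/8 · min R 7/16 = 13/32
7 of 14 · BRRBBRB · max L 13/32 · min R 7/16 = 27/64
8 of 14 · BRRBBRBB · max L 27/64 · min R 7/16 = 55/128
9 of 14 · BRRBBRBBB · max L 55/128 · min R 7/16 = 111/256
10 of 14 · BRRBBRBBBB · max L 111/256 · min R 7/16 = 223/512
11 of 14 · BRRBBRBBBBB · max L 223/512 · min R 7/16 = 447/1024
12 of 14 · BRRBBRBBBBBB · max L 447/1024 · min R 7/16 = 895/2048
13 of 14 · BRRBBRBBBBBBB · max L 895/2048 · min R 7/16 = 1791/4096
14 of 14 · BRRBBRBBBBBBBB · max L 1791/4096 · min R 7/16 = 3583/8192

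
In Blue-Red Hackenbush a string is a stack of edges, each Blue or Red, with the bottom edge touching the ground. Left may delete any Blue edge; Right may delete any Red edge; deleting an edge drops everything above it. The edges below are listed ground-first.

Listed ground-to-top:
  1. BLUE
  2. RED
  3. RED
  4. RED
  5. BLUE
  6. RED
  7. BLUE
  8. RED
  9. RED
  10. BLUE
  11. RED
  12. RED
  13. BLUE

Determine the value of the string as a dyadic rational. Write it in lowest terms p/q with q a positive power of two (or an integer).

659/4096

g(B) = { 0 | — } so 1
g(BR) = { 0 | 1 } so 1/2
g(BRR) = { 0 | 1/2 1 } so 1/4
g(BRRR) = { 0 | 1/4 1/2 1 } so 1/8
g(BRRRB) = { 0 1/8 | 1/4 1/2 1 } so 3/16
g(BRRRBR) = { 0 1/8 | 3/16 1/4 1/2 1 } so 5/32
g(BRRRBRB) = { 0 1/8 5/32 | 3/16 1/4 1/2 1 } so 11/64
g(BRRRBRBR) = { 0 1/8 5/32 | 11/64 3/16 1/4 1/2 1 } so 21/128
g(BRRRBRBRR) = { 0 1/8 5/32 | 21/128 11/64 3/16 1/4 1/2 1 } so 41/256
g(BRRRBRBRRB) = { 0 1/8 5/32 41/256 | 21/128 11/64 3/16 1/4 1/2 1 } so 83/512
g(BRRRBRBRRBR) = { 0 1/8 5/32 41/256 | 83/512 21/128 11/64 3/16 1/4 1/2 1 } so 165/1024
g(BRRRBRBRRBRR) = { 0 1/8 5/32 41/256 | 165/1024 83/512 21/128 11/64 3/16 1/4 1/2 1 } so 329/2048
g(BRRRBRBRRBRRB) = { 0 1/8 5/32 41/256 329/2048 | 165/1024 83/512 21/128 11/64 3/16 1/4 1/2 1 } so 659/4096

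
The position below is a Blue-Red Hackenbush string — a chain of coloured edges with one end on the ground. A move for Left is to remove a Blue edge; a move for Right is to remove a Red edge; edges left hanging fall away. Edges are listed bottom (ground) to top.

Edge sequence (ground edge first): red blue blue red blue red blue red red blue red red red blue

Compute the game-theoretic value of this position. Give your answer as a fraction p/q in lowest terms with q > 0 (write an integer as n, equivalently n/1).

-2781/8192

Prefix values for red blue blue red blue red blue red red blue red red red blue via {L|R} + simplicity:
value_1 [r]  L=[—]  R=[0]  ⇒ -1
value_2 [rb]  L=[-1]  R=[0]  ⇒ -1/2
value_3 [rbb]  L=[-1 -1/2]  R=[0]  ⇒ -1/4
value_4 [rbbr]  L=[-1 -1/2]  R=[-1/4 0]  ⇒ -3/8
value_5 [rbbrb]  L=[-1 -1/2 -3/8]  R=[-1/4 0]  ⇒ -5/16
value_6 [rbbrbr]  L=[-1 -1/2 -3/8]  R=[-5/16 -1/4 0]  ⇒ -11/32
value_7 [rbbrbrb]  L=[-1 -1/2 -3/8 -11/32]  R=[-5/16 -1/4 0]  ⇒ -21/64
value_8 [rbbrbrbr]  L=[-1 -1/2 -3/8 -11/32]  R=[-21/64 -5/16 -1/4 0]  ⇒ -43/128
value_9 [rbbrbrbrr]  L=[-1 -1/2 -3/8 -11/32]  R=[-43/128 -21/64 -5/16 -1/4 0]  ⇒ -87/256
value_10 [rbbrbrbrrb]  L=[-1 -1/2 -3/8 -11/32 -87/256]  R=[-43/128 -21/64 -5/16 -1/4 0]  ⇒ -173/512
value_11 [rbbrbrbrrbr]  L=[-1 -1/2 -3/8 -11/32 -87/256]  R=[-173/512 -43/128 -21/64 -5/16 -1/4 0]  ⇒ -347/1024
value_12 [rbbrbrbrrbrr]  L=[-1 -1/2 -3/8 -11/32 -87/256]  R=[-347/1024 -173/512 -43/128 -21/64 -5/16 -1/4 0]  ⇒ -695/2048
value_13 [rbbrbrbrrbrrr]  L=[-1 -1/2 -3/8 -11/32 -87/256]  R=[-695/2048 -347/1024 -173/512 -43/128 -21/64 -5/16 -1/4 0]  ⇒ -1391/4096
value_14 [rbbrbrbrrbrrrb]  L=[-1 -1/2 -3/8 -11/32 -87/256 -1391/4096]  R=[-695/2048 -347/1024 -173/512 -43/128 -21/64 -5/16 -1/4 0]  ⇒ -2781/8192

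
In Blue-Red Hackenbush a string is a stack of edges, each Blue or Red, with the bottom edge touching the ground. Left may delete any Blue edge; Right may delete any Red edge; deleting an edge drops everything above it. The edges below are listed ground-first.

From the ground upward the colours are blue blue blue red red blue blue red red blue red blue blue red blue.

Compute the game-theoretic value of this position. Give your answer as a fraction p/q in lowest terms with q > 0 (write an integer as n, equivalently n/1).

9819/4096

1 of 15 · b · max L 0 · min R +∞ ⇒ 1
2 of 15 · bb · max L 1 · min R +∞ ⇒ 2
3 of 15 · bbb · max L 2 · min R +∞ ⇒ 3
4 of 15 · bbbr · max L 2 · min R 3 ⇒ 5/2
5 of 15 · bbbrr · max L 2 · min R 5/2 ⇒ 9/4
6 of 15 · bbbrrb · max L 9/4 · min R 5/2 ⇒ 19/8
7 of 15 · bbbrrbb · max L 19/8 · min R 5/2 ⇒ 39/16
8 of 15 · bbbrrbbr · max L 19/8 · min R 39/16 ⇒ 77/32
9 of 15 · bbbrrbbrr · max L 19/8 · min R 77/32 ⇒ 153/64
10 of 15 · bbbrrbbrrb · max L 153/64 · min R 77/32 ⇒ 307/128
11 of 15 · bbbrrbbrrbr · max L 153/64 · min R 307/128 ⇒ 613/256
12 of 15 · bbbrrbbrrbrb · max L 613/256 · min R 307/128 ⇒ 1227/512
13 of 15 · bbbrrbbrrbrbb · max L 1227/512 · min R 307/128 ⇒ 2455/1024
14 of 15 · bbbrrbbrrbrbbr · max L 1227/512 · min R 2455/1024 ⇒ 4909/2048
15 of 15 · bbbrrbbrrbrbbrb · max L 4909/2048 · min R 2455/1024 ⇒ 9819/4096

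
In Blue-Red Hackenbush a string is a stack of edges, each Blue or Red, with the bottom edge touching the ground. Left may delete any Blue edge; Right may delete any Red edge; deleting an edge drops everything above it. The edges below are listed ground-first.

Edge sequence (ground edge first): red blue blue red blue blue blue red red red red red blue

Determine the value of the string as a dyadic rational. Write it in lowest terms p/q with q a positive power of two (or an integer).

Build val(s[:k]) for k = 1..13, string s = red blue blue red blue blue blue red red red red red blue.
1 of 13 · r · max L −∞ · min R 0 => -1
2 of 13 · rb · max L -1 · min R 0 => -1/2
3 of 13 · rbb · max L -1/2 · min R 0 => -1/4
4 of 13 · rbbr · max L -1/2 · min R -1/4 => -3/8
5 of 13 · rbbrb · max L -3/8 · min R -1/4 => -5/16
6 of 13 · rbbrbb · max L -5/16 · min R -1/4 => -9/32
7 of 13 · rbbrbbb · max L -9/32 · min R -1/4 => -17/64
8 of 13 · rbbrbbbr · max L -9/32 · min R -17/64 => -35/128
9 of 13 · rbbrbbbrr · max L -9/32 · min R -35/128 => -71/256
10 of 13 · rbbrbbbrrr · max L -9/32 · min R -71/256 => -143/512
11 of 13 · rbbrbbbrrrr · max L -9/32 · min R -143/512 => -287/1024
12 of 13 · rbbrbbbrrrrr · max L -9/32 · min R -287/1024 => -575/2048
13 of 13 · rbbrbbbrrrrrb · max L -575/2048 · min R -287/1024 => -1149/4096

-1149/4096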